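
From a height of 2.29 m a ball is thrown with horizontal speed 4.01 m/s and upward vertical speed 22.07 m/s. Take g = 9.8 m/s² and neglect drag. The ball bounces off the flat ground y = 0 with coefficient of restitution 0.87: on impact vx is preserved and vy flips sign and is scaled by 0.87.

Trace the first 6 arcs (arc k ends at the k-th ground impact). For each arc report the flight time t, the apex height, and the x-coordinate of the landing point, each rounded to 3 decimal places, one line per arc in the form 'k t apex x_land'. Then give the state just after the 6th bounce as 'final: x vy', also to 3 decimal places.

Arc 1: start y=2.290, vy=22.070 → t=4.606, apex=27.141, x_land=18.468, impact vy=-23.064
  bounce: vy ← 0.87·23.064 = 20.066
Arc 2: start y=0.000, vy=20.066 → t=4.095, apex=20.543, x_land=34.890, impact vy=-20.066
  bounce: vy ← 0.87·20.066 = 17.457
Arc 3: start y=0.000, vy=17.457 → t=3.563, apex=15.549, x_land=49.176, impact vy=-17.457
  bounce: vy ← 0.87·17.457 = 15.188
Arc 4: start y=0.000, vy=15.188 → t=3.100, apex=11.769, x_land=61.606, impact vy=-15.188
  bounce: vy ← 0.87·15.188 = 13.214
Arc 5: start y=0.000, vy=13.214 → t=2.697, apex=8.908, x_land=72.419, impact vy=-13.214
  bounce: vy ← 0.87·13.214 = 11.496
Arc 6: start y=0.000, vy=11.496 → t=2.346, apex=6.743, x_land=81.827, impact vy=-11.496
  bounce: vy ← 0.87·11.496 = 10.001

1 4.606 27.141 18.468
2 4.095 20.543 34.890
3 3.563 15.549 49.176
4 3.100 11.769 61.606
5 2.697 8.908 72.419
6 2.346 6.743 81.827
final: 81.827 10.001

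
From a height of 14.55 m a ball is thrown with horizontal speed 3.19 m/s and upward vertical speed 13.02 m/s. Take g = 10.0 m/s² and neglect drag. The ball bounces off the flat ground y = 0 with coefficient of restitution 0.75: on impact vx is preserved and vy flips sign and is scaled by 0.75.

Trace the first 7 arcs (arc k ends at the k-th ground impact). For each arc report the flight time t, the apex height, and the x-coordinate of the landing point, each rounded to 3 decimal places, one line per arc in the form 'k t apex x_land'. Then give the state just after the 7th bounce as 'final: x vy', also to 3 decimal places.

Arc 1: start y=14.550, vy=13.020 → t=3.448, apex=23.026, x_land=10.999, impact vy=-21.460
  bounce: vy ← 0.75·21.460 = 16.095
Arc 2: start y=0.000, vy=16.095 → t=3.219, apex=12.952, x_land=21.268, impact vy=-16.095
  bounce: vy ← 0.75·16.095 = 12.071
Arc 3: start y=0.000, vy=12.071 → t=2.414, apex=7.286, x_land=28.969, impact vy=-12.071
  bounce: vy ← 0.75·12.071 = 9.053
Arc 4: start y=0.000, vy=9.053 → t=1.811, apex=4.098, x_land=34.745, impact vy=-9.053
  bounce: vy ← 0.75·9.053 = 6.790
Arc 5: start y=0.000, vy=6.790 → t=1.358, apex=2.305, x_land=39.077, impact vy=-6.790
  bounce: vy ← 0.75·6.790 = 5.092
Arc 6: start y=0.000, vy=5.092 → t=1.018, apex=1.297, x_land=42.326, impact vy=-5.092
  bounce: vy ← 0.75·5.092 = 3.819
Arc 7: start y=0.000, vy=3.819 → t=0.764, apex=0.729, x_land=44.763, impact vy=-3.819
  bounce: vy ← 0.75·3.819 = 2.865

1 3.448 23.026 10.999
2 3.219 12.952 21.268
3 2.414 7.286 28.969
4 1.811 4.098 34.745
5 1.358 2.305 39.077
6 1.018 1.297 42.326
7 0.764 0.729 44.763
final: 44.763 2.865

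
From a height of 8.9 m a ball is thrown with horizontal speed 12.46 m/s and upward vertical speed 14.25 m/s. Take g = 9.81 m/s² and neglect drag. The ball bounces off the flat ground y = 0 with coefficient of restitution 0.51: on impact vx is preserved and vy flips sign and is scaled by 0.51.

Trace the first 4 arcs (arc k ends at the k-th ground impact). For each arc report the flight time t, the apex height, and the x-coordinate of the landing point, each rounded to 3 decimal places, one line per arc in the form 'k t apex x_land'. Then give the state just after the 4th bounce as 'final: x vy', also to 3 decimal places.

1 3.434 19.250 42.783
2 2.021 5.007 67.961
3 1.031 1.302 80.801
4 0.526 0.339 87.350
final: 87.350 1.315

Arc 1: start y=8.900, vy=14.250 → t=3.434, apex=19.250, x_land=42.783, impact vy=-19.434
  bounce: vy ← 0.51·19.434 = 9.911
Arc 2: start y=0.000, vy=9.911 → t=2.021, apex=5.007, x_land=67.961, impact vy=-9.911
  bounce: vy ← 0.51·9.911 = 5.055
Arc 3: start y=0.000, vy=5.055 → t=1.031, apex=1.302, x_land=80.801, impact vy=-5.055
  bounce: vy ← 0.51·5.055 = 2.578
Arc 4: start y=0.000, vy=2.578 → t=0.526, apex=0.339, x_land=87.350, impact vy=-2.578
  bounce: vy ← 0.51·2.578 = 1.315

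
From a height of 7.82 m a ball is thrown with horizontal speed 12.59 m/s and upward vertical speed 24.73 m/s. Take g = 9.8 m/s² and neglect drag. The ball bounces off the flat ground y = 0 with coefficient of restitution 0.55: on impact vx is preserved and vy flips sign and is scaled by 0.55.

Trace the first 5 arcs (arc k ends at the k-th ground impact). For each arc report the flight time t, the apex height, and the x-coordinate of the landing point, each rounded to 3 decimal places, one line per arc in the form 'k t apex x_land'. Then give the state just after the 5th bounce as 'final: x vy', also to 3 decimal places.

Arc 1: start y=7.820, vy=24.730 → t=5.345, apex=39.023, x_land=67.300, impact vy=-27.656
  bounce: vy ← 0.55·27.656 = 15.211
Arc 2: start y=0.000, vy=15.211 → t=3.104, apex=11.804, x_land=106.382, impact vy=-15.211
  bounce: vy ← 0.55·15.211 = 8.366
Arc 3: start y=0.000, vy=8.366 → t=1.707, apex=3.571, x_land=127.877, impact vy=-8.366
  bounce: vy ← 0.55·8.366 = 4.601
Arc 4: start y=0.000, vy=4.601 → t=0.939, apex=1.080, x_land=139.700, impact vy=-4.601
  bounce: vy ← 0.55·4.601 = 2.531
Arc 5: start y=0.000, vy=2.531 → t=0.516, apex=0.327, x_land=146.202, impact vy=-2.531
  bounce: vy ← 0.55·2.531 = 1.392

1 5.345 39.023 67.300
2 3.104 11.804 106.382
3 1.707 3.571 127.877
4 0.939 1.080 139.700
5 0.516 0.327 146.202
final: 146.202 1.392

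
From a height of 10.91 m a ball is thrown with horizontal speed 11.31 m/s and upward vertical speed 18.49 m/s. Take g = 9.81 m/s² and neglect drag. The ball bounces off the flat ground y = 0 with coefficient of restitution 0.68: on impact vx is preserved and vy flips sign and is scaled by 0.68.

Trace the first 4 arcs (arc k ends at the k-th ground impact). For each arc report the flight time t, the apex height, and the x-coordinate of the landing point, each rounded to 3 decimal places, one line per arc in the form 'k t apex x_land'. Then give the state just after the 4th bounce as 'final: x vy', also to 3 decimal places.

1 4.288 28.335 48.501
2 3.269 13.102 85.470
3 2.223 6.058 110.610
4 1.511 2.801 127.704
final: 127.704 5.041

Arc 1: start y=10.910, vy=18.490 → t=4.288, apex=28.335, x_land=48.501, impact vy=-23.578
  bounce: vy ← 0.68·23.578 = 16.033
Arc 2: start y=0.000, vy=16.033 → t=3.269, apex=13.102, x_land=85.470, impact vy=-16.033
  bounce: vy ← 0.68·16.033 = 10.903
Arc 3: start y=0.000, vy=10.903 → t=2.223, apex=6.058, x_land=110.610, impact vy=-10.903
  bounce: vy ← 0.68·10.903 = 7.414
Arc 4: start y=0.000, vy=7.414 → t=1.511, apex=2.801, x_land=127.704, impact vy=-7.414
  bounce: vy ← 0.68·7.414 = 5.041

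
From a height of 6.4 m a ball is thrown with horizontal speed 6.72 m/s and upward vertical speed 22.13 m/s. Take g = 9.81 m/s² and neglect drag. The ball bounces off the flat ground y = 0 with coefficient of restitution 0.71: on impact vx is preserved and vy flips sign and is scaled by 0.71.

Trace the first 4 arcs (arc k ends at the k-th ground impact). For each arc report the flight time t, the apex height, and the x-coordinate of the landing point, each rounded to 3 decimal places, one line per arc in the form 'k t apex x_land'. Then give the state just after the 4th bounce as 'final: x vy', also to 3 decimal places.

Arc 1: start y=6.400, vy=22.130 → t=4.784, apex=31.361, x_land=32.151, impact vy=-24.805
  bounce: vy ← 0.71·24.805 = 17.612
Arc 2: start y=0.000, vy=17.612 → t=3.591, apex=15.809, x_land=56.280, impact vy=-17.612
  bounce: vy ← 0.71·17.612 = 12.504
Arc 3: start y=0.000, vy=12.504 → t=2.549, apex=7.969, x_land=73.411, impact vy=-12.504
  bounce: vy ← 0.71·12.504 = 8.878
Arc 4: start y=0.000, vy=8.878 → t=1.810, apex=4.017, x_land=85.575, impact vy=-8.878
  bounce: vy ← 0.71·8.878 = 6.303

1 4.784 31.361 32.151
2 3.591 15.809 56.280
3 2.549 7.969 73.411
4 1.810 4.017 85.575
final: 85.575 6.303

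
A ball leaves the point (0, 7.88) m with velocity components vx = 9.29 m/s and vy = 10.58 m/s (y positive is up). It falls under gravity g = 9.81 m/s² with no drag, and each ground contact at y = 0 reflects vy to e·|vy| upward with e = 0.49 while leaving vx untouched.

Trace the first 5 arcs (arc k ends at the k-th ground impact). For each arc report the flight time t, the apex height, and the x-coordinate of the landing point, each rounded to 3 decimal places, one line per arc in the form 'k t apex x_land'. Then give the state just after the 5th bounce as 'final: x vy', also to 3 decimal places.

Arc 1: start y=7.880, vy=10.580 → t=2.743, apex=13.585, x_land=25.480, impact vy=-16.326
  bounce: vy ← 0.49·16.326 = 8.000
Arc 2: start y=0.000, vy=8.000 → t=1.631, apex=3.262, x_land=40.631, impact vy=-8.000
  bounce: vy ← 0.49·8.000 = 3.920
Arc 3: start y=0.000, vy=3.920 → t=0.799, apex=0.783, x_land=48.056, impact vy=-3.920
  bounce: vy ← 0.49·3.920 = 1.921
Arc 4: start y=0.000, vy=1.921 → t=0.392, apex=0.188, x_land=51.694, impact vy=-1.921
  bounce: vy ← 0.49·1.921 = 0.941
Arc 5: start y=0.000, vy=0.941 → t=0.192, apex=0.045, x_land=53.476, impact vy=-0.941
  bounce: vy ← 0.49·0.941 = 0.461

1 2.743 13.585 25.480
2 1.631 3.262 40.631
3 0.799 0.783 48.056
4 0.392 0.188 51.694
5 0.192 0.045 53.476
final: 53.476 0.461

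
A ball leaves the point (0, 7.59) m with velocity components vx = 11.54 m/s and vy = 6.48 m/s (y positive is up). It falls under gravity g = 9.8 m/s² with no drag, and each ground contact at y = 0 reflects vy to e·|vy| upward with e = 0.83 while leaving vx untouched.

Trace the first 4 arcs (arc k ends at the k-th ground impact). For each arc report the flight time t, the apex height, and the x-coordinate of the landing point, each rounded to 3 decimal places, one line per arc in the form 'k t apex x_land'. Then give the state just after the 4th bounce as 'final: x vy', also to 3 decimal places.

Arc 1: start y=7.590, vy=6.480 → t=2.071, apex=9.732, x_land=23.894, impact vy=-13.811
  bounce: vy ← 0.83·13.811 = 11.463
Arc 2: start y=0.000, vy=11.463 → t=2.339, apex=6.705, x_land=50.892, impact vy=-11.463
  bounce: vy ← 0.83·11.463 = 9.515
Arc 3: start y=0.000, vy=9.515 → t=1.942, apex=4.619, x_land=73.300, impact vy=-9.515
  bounce: vy ← 0.83·9.515 = 7.897
Arc 4: start y=0.000, vy=7.897 → t=1.612, apex=3.182, x_land=91.898, impact vy=-7.897
  bounce: vy ← 0.83·7.897 = 6.555

1 2.071 9.732 23.894
2 2.339 6.705 50.892
3 1.942 4.619 73.300
4 1.612 3.182 91.898
final: 91.898 6.555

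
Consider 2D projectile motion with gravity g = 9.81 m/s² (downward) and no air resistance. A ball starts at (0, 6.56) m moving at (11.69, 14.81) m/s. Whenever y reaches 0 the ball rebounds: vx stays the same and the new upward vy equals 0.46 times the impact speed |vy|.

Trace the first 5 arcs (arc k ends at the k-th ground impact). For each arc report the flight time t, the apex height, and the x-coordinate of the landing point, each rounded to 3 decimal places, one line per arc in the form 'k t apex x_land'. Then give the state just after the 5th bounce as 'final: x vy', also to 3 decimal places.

Arc 1: start y=6.560, vy=14.810 → t=3.411, apex=17.739, x_land=39.879, impact vy=-18.656
  bounce: vy ← 0.46·18.656 = 8.582
Arc 2: start y=0.000, vy=8.582 → t=1.750, apex=3.754, x_land=60.332, impact vy=-8.582
  bounce: vy ← 0.46·8.582 = 3.948
Arc 3: start y=0.000, vy=3.948 → t=0.805, apex=0.794, x_land=69.740, impact vy=-3.948
  bounce: vy ← 0.46·3.948 = 1.816
Arc 4: start y=0.000, vy=1.816 → t=0.370, apex=0.168, x_land=74.068, impact vy=-1.816
  bounce: vy ← 0.46·1.816 = 0.835
Arc 5: start y=0.000, vy=0.835 → t=0.170, apex=0.036, x_land=76.059, impact vy=-0.835
  bounce: vy ← 0.46·0.835 = 0.384

1 3.411 17.739 39.879
2 1.750 3.754 60.332
3 0.805 0.794 69.740
4 0.370 0.168 74.068
5 0.170 0.036 76.059
final: 76.059 0.384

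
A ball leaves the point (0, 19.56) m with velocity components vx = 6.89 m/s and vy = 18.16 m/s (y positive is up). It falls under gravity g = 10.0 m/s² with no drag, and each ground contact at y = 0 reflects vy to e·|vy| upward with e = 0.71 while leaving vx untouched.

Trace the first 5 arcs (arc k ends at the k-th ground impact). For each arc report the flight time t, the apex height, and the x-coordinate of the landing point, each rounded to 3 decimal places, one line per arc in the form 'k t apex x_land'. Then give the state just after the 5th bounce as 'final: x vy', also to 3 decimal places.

Arc 1: start y=19.560, vy=18.160 → t=4.501, apex=36.049, x_land=31.013, impact vy=-26.851
  bounce: vy ← 0.71·26.851 = 19.064
Arc 2: start y=0.000, vy=19.064 → t=3.813, apex=18.172, x_land=57.283, impact vy=-19.064
  bounce: vy ← 0.71·19.064 = 13.536
Arc 3: start y=0.000, vy=13.536 → t=2.707, apex=9.161, x_land=75.936, impact vy=-13.536
  bounce: vy ← 0.71·13.536 = 9.610
Arc 4: start y=0.000, vy=9.610 → t=1.922, apex=4.618, x_land=89.179, impact vy=-9.610
  bounce: vy ← 0.71·9.610 = 6.823
Arc 5: start y=0.000, vy=6.823 → t=1.365, apex=2.328, x_land=98.581, impact vy=-6.823
  bounce: vy ← 0.71·6.823 = 4.845

1 4.501 36.049 31.013
2 3.813 18.172 57.283
3 2.707 9.161 75.936
4 1.922 4.618 89.179
5 1.365 2.328 98.581
final: 98.581 4.845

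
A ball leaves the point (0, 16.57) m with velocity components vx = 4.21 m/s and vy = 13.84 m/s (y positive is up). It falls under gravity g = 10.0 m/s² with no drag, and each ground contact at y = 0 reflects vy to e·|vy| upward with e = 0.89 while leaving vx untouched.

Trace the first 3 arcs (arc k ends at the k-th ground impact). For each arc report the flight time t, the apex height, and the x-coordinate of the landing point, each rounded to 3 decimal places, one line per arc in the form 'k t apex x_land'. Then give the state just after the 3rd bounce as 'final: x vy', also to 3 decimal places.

1 3.671 26.147 15.454
2 4.071 20.711 32.591
3 3.623 16.405 47.843
final: 47.843 16.121

Arc 1: start y=16.570, vy=13.840 → t=3.671, apex=26.147, x_land=15.454, impact vy=-22.868
  bounce: vy ← 0.89·22.868 = 20.353
Arc 2: start y=0.000, vy=20.353 → t=4.071, apex=20.711, x_land=32.591, impact vy=-20.353
  bounce: vy ← 0.89·20.353 = 18.114
Arc 3: start y=0.000, vy=18.114 → t=3.623, apex=16.405, x_land=47.843, impact vy=-18.114
  bounce: vy ← 0.89·18.114 = 16.121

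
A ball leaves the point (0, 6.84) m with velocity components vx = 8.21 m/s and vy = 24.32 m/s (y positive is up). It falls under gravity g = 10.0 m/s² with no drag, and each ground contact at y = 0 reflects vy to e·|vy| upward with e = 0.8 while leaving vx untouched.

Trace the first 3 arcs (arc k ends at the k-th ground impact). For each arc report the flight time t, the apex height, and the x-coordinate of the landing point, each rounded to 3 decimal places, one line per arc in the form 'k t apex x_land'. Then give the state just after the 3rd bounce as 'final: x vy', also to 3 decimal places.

1 5.131 36.413 42.123
2 4.318 23.304 77.572
3 3.454 14.915 105.931
final: 105.931 13.817

Arc 1: start y=6.840, vy=24.320 → t=5.131, apex=36.413, x_land=42.123, impact vy=-26.986
  bounce: vy ← 0.8·26.986 = 21.589
Arc 2: start y=0.000, vy=21.589 → t=4.318, apex=23.304, x_land=77.572, impact vy=-21.589
  bounce: vy ← 0.8·21.589 = 17.271
Arc 3: start y=0.000, vy=17.271 → t=3.454, apex=14.915, x_land=105.931, impact vy=-17.271
  bounce: vy ← 0.8·17.271 = 13.817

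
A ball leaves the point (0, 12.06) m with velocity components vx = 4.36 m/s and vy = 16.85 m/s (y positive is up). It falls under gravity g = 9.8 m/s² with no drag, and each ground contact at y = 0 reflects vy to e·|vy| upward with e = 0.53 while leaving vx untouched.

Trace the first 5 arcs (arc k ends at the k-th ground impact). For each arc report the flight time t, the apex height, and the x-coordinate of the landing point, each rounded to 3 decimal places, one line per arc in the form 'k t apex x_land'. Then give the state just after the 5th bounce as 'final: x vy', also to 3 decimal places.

1 4.047 26.546 17.645
2 2.467 7.457 28.402
3 1.308 2.095 34.103
4 0.693 0.588 37.125
5 0.367 0.165 38.726
final: 38.726 0.954

Arc 1: start y=12.060, vy=16.850 → t=4.047, apex=26.546, x_land=17.645, impact vy=-22.810
  bounce: vy ← 0.53·22.810 = 12.089
Arc 2: start y=0.000, vy=12.089 → t=2.467, apex=7.457, x_land=28.402, impact vy=-12.089
  bounce: vy ← 0.53·12.089 = 6.407
Arc 3: start y=0.000, vy=6.407 → t=1.308, apex=2.095, x_land=34.103, impact vy=-6.407
  bounce: vy ← 0.53·6.407 = 3.396
Arc 4: start y=0.000, vy=3.396 → t=0.693, apex=0.588, x_land=37.125, impact vy=-3.396
  bounce: vy ← 0.53·3.396 = 1.800
Arc 5: start y=0.000, vy=1.800 → t=0.367, apex=0.165, x_land=38.726, impact vy=-1.800
  bounce: vy ← 0.53·1.800 = 0.954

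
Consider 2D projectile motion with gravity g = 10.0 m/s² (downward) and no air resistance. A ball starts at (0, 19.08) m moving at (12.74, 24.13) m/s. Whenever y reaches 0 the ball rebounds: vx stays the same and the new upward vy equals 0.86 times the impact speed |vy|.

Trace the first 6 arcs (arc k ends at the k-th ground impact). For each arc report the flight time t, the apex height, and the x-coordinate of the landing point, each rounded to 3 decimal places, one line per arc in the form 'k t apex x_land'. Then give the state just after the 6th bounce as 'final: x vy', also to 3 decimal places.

1 5.518 48.193 70.294
2 5.340 35.643 138.325
3 4.592 26.362 196.831
4 3.949 19.497 247.147
5 3.396 14.420 290.418
6 2.921 10.665 327.631
final: 327.631 12.560

Arc 1: start y=19.080, vy=24.130 → t=5.518, apex=48.193, x_land=70.294, impact vy=-31.046
  bounce: vy ← 0.86·31.046 = 26.700
Arc 2: start y=0.000, vy=26.700 → t=5.340, apex=35.643, x_land=138.325, impact vy=-26.700
  bounce: vy ← 0.86·26.700 = 22.962
Arc 3: start y=0.000, vy=22.962 → t=4.592, apex=26.362, x_land=196.831, impact vy=-22.962
  bounce: vy ← 0.86·22.962 = 19.747
Arc 4: start y=0.000, vy=19.747 → t=3.949, apex=19.497, x_land=247.147, impact vy=-19.747
  bounce: vy ← 0.86·19.747 = 16.982
Arc 5: start y=0.000, vy=16.982 → t=3.396, apex=14.420, x_land=290.418, impact vy=-16.982
  bounce: vy ← 0.86·16.982 = 14.605
Arc 6: start y=0.000, vy=14.605 → t=2.921, apex=10.665, x_land=327.631, impact vy=-14.605
  bounce: vy ← 0.86·14.605 = 12.560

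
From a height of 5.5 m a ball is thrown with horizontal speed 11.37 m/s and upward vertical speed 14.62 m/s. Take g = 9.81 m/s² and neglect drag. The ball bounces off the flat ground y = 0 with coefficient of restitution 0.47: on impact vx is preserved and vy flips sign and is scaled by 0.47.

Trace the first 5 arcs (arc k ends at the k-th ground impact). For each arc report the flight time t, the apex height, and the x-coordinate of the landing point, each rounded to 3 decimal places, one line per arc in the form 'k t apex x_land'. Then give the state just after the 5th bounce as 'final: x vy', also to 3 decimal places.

Arc 1: start y=5.500, vy=14.620 → t=3.319, apex=16.394, x_land=37.732, impact vy=-17.935
  bounce: vy ← 0.47·17.935 = 8.429
Arc 2: start y=0.000, vy=8.429 → t=1.719, apex=3.621, x_land=57.271, impact vy=-8.429
  bounce: vy ← 0.47·8.429 = 3.962
Arc 3: start y=0.000, vy=3.962 → t=0.808, apex=0.800, x_land=66.455, impact vy=-3.962
  bounce: vy ← 0.47·3.962 = 1.862
Arc 4: start y=0.000, vy=1.862 → t=0.380, apex=0.177, x_land=70.771, impact vy=-1.862
  bounce: vy ← 0.47·1.862 = 0.875
Arc 5: start y=0.000, vy=0.875 → t=0.178, apex=0.039, x_land=72.800, impact vy=-0.875
  bounce: vy ← 0.47·0.875 = 0.411

1 3.319 16.394 37.732
2 1.719 3.621 57.271
3 0.808 0.800 66.455
4 0.380 0.177 70.771
5 0.178 0.039 72.800
final: 72.800 0.411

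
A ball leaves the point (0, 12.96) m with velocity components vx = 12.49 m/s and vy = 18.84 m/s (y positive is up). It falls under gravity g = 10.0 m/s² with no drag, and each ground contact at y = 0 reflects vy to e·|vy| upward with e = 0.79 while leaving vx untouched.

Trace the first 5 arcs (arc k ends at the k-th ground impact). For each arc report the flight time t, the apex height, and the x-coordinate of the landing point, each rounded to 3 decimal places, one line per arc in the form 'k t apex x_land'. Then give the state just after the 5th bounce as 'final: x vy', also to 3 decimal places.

Arc 1: start y=12.960, vy=18.840 → t=4.362, apex=30.707, x_land=54.484, impact vy=-24.782
  bounce: vy ← 0.79·24.782 = 19.578
Arc 2: start y=0.000, vy=19.578 → t=3.916, apex=19.164, x_land=103.389, impact vy=-19.578
  bounce: vy ← 0.79·19.578 = 15.466
Arc 3: start y=0.000, vy=15.466 → t=3.093, apex=11.961, x_land=142.024, impact vy=-15.466
  bounce: vy ← 0.79·15.466 = 12.218
Arc 4: start y=0.000, vy=12.218 → t=2.444, apex=7.465, x_land=172.546, impact vy=-12.218
  bounce: vy ← 0.79·12.218 = 9.653
Arc 5: start y=0.000, vy=9.653 → t=1.931, apex=4.659, x_land=196.658, impact vy=-9.653
  bounce: vy ← 0.79·9.653 = 7.626

1 4.362 30.707 54.484
2 3.916 19.164 103.389
3 3.093 11.961 142.024
4 2.444 7.465 172.546
5 1.931 4.659 196.658
final: 196.658 7.626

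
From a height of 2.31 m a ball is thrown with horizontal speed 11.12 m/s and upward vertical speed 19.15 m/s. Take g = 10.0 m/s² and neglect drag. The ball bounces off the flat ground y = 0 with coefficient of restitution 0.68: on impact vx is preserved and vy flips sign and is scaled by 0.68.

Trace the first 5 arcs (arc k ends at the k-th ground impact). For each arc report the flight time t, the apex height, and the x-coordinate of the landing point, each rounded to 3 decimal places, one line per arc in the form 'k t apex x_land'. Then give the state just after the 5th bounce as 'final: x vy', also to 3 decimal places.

Arc 1: start y=2.310, vy=19.150 → t=3.947, apex=20.646, x_land=43.891, impact vy=-20.320
  bounce: vy ← 0.68·20.320 = 13.818
Arc 2: start y=0.000, vy=13.818 → t=2.764, apex=9.547, x_land=74.622, impact vy=-13.818
  bounce: vy ← 0.68·13.818 = 9.396
Arc 3: start y=0.000, vy=9.396 → t=1.879, apex=4.414, x_land=95.519, impact vy=-9.396
  bounce: vy ← 0.68·9.396 = 6.389
Arc 4: start y=0.000, vy=6.389 → t=1.278, apex=2.041, x_land=109.729, impact vy=-6.389
  bounce: vy ← 0.68·6.389 = 4.345
Arc 5: start y=0.000, vy=4.345 → t=0.869, apex=0.944, x_land=119.392, impact vy=-4.345
  bounce: vy ← 0.68·4.345 = 2.954

1 3.947 20.646 43.891
2 2.764 9.547 74.622
3 1.879 4.414 95.519
4 1.278 2.041 109.729
5 0.869 0.944 119.392
final: 119.392 2.954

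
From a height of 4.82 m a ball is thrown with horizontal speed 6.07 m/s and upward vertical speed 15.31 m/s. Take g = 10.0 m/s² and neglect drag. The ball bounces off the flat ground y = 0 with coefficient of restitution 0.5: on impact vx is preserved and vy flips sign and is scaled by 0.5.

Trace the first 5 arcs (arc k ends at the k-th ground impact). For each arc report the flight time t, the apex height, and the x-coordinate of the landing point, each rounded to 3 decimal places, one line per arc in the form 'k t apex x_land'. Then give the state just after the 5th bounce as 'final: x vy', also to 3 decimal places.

1 3.350 16.540 20.333
2 1.819 4.135 31.373
3 0.909 1.034 36.893
4 0.455 0.258 39.653
5 0.227 0.065 41.033
final: 41.033 0.568

Arc 1: start y=4.820, vy=15.310 → t=3.350, apex=16.540, x_land=20.333, impact vy=-18.188
  bounce: vy ← 0.5·18.188 = 9.094
Arc 2: start y=0.000, vy=9.094 → t=1.819, apex=4.135, x_land=31.373, impact vy=-9.094
  bounce: vy ← 0.5·9.094 = 4.547
Arc 3: start y=0.000, vy=4.547 → t=0.909, apex=1.034, x_land=36.893, impact vy=-4.547
  bounce: vy ← 0.5·4.547 = 2.273
Arc 4: start y=0.000, vy=2.273 → t=0.455, apex=0.258, x_land=39.653, impact vy=-2.273
  bounce: vy ← 0.5·2.273 = 1.137
Arc 5: start y=0.000, vy=1.137 → t=0.227, apex=0.065, x_land=41.033, impact vy=-1.137
  bounce: vy ← 0.5·1.137 = 0.568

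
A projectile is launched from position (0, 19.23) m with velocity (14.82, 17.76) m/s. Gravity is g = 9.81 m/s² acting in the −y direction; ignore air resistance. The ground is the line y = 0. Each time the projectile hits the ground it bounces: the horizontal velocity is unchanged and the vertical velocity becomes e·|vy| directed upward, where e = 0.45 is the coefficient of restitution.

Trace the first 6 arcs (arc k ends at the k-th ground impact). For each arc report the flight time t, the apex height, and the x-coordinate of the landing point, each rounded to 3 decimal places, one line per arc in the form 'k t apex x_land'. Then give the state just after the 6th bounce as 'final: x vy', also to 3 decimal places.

1 4.493 35.306 66.591
2 2.415 7.150 102.376
3 1.087 1.448 118.479
4 0.489 0.293 125.725
5 0.220 0.059 128.986
6 0.099 0.012 130.453
final: 130.453 0.219

Arc 1: start y=19.230, vy=17.760 → t=4.493, apex=35.306, x_land=66.591, impact vy=-26.319
  bounce: vy ← 0.45·26.319 = 11.844
Arc 2: start y=0.000, vy=11.844 → t=2.415, apex=7.150, x_land=102.376, impact vy=-11.844
  bounce: vy ← 0.45·11.844 = 5.330
Arc 3: start y=0.000, vy=5.330 → t=1.087, apex=1.448, x_land=118.479, impact vy=-5.330
  bounce: vy ← 0.45·5.330 = 2.398
Arc 4: start y=0.000, vy=2.398 → t=0.489, apex=0.293, x_land=125.725, impact vy=-2.398
  bounce: vy ← 0.45·2.398 = 1.079
Arc 5: start y=0.000, vy=1.079 → t=0.220, apex=0.059, x_land=128.986, impact vy=-1.079
  bounce: vy ← 0.45·1.079 = 0.486
Arc 6: start y=0.000, vy=0.486 → t=0.099, apex=0.012, x_land=130.453, impact vy=-0.486
  bounce: vy ← 0.45·0.486 = 0.219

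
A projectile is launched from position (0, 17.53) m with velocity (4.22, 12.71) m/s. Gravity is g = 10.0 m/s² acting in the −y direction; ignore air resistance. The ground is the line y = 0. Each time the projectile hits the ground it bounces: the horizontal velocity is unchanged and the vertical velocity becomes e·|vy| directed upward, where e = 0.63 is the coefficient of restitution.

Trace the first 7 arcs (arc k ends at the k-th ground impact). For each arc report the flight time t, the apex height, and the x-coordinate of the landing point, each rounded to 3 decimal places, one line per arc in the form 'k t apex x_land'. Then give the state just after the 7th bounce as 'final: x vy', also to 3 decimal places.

1 3.534 25.607 14.914
2 2.851 10.163 26.947
3 1.796 4.034 34.528
4 1.132 1.601 39.304
5 0.713 0.635 42.313
6 0.449 0.252 44.208
7 0.283 0.100 45.402
final: 45.402 0.891

Arc 1: start y=17.530, vy=12.710 → t=3.534, apex=25.607, x_land=14.914, impact vy=-22.631
  bounce: vy ← 0.63·22.631 = 14.257
Arc 2: start y=0.000, vy=14.257 → t=2.851, apex=10.163, x_land=26.947, impact vy=-14.257
  bounce: vy ← 0.63·14.257 = 8.982
Arc 3: start y=0.000, vy=8.982 → t=1.796, apex=4.034, x_land=34.528, impact vy=-8.982
  bounce: vy ← 0.63·8.982 = 5.659
Arc 4: start y=0.000, vy=5.659 → t=1.132, apex=1.601, x_land=39.304, impact vy=-5.659
  bounce: vy ← 0.63·5.659 = 3.565
Arc 5: start y=0.000, vy=3.565 → t=0.713, apex=0.635, x_land=42.313, impact vy=-3.565
  bounce: vy ← 0.63·3.565 = 2.246
Arc 6: start y=0.000, vy=2.246 → t=0.449, apex=0.252, x_land=44.208, impact vy=-2.246
  bounce: vy ← 0.63·2.246 = 1.415
Arc 7: start y=0.000, vy=1.415 → t=0.283, apex=0.100, x_land=45.402, impact vy=-1.415
  bounce: vy ← 0.63·1.415 = 0.891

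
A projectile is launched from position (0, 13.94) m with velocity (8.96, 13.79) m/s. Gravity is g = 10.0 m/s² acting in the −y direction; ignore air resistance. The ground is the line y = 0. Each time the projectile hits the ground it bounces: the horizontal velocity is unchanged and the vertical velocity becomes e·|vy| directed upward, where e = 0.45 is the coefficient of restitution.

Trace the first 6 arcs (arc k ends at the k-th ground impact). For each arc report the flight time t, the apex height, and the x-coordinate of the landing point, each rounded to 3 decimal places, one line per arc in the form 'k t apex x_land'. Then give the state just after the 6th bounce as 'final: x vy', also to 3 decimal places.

Arc 1: start y=13.940, vy=13.790 → t=3.545, apex=23.448, x_land=31.759, impact vy=-21.656
  bounce: vy ← 0.45·21.656 = 9.745
Arc 2: start y=0.000, vy=9.745 → t=1.949, apex=4.748, x_land=49.222, impact vy=-9.745
  bounce: vy ← 0.45·9.745 = 4.385
Arc 3: start y=0.000, vy=4.385 → t=0.877, apex=0.962, x_land=57.081, impact vy=-4.385
  bounce: vy ← 0.45·4.385 = 1.973
Arc 4: start y=0.000, vy=1.973 → t=0.395, apex=0.195, x_land=60.617, impact vy=-1.973
  bounce: vy ← 0.45·1.973 = 0.888
Arc 5: start y=0.000, vy=0.888 → t=0.178, apex=0.039, x_land=62.208, impact vy=-0.888
  bounce: vy ← 0.45·0.888 = 0.400
Arc 6: start y=0.000, vy=0.400 → t=0.080, apex=0.008, x_land=62.924, impact vy=-0.400
  bounce: vy ← 0.45·0.400 = 0.180

1 3.545 23.448 31.759
2 1.949 4.748 49.222
3 0.877 0.962 57.081
4 0.395 0.195 60.617
5 0.178 0.039 62.208
6 0.080 0.008 62.924
final: 62.924 0.180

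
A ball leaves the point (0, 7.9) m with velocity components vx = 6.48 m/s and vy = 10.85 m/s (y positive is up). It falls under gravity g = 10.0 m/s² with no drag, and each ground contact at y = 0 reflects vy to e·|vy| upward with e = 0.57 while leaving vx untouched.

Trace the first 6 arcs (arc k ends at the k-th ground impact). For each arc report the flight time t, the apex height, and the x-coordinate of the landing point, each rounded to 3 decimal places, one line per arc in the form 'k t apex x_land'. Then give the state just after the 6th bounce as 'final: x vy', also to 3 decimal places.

1 2.745 13.786 17.791
2 1.893 4.479 30.057
3 1.079 1.455 37.049
4 0.615 0.473 41.034
5 0.351 0.154 43.306
6 0.200 0.050 44.601
final: 44.601 0.569

Arc 1: start y=7.900, vy=10.850 → t=2.745, apex=13.786, x_land=17.791, impact vy=-16.605
  bounce: vy ← 0.57·16.605 = 9.465
Arc 2: start y=0.000, vy=9.465 → t=1.893, apex=4.479, x_land=30.057, impact vy=-9.465
  bounce: vy ← 0.57·9.465 = 5.395
Arc 3: start y=0.000, vy=5.395 → t=1.079, apex=1.455, x_land=37.049, impact vy=-5.395
  bounce: vy ← 0.57·5.395 = 3.075
Arc 4: start y=0.000, vy=3.075 → t=0.615, apex=0.473, x_land=41.034, impact vy=-3.075
  bounce: vy ← 0.57·3.075 = 1.753
Arc 5: start y=0.000, vy=1.753 → t=0.351, apex=0.154, x_land=43.306, impact vy=-1.753
  bounce: vy ← 0.57·1.753 = 0.999
Arc 6: start y=0.000, vy=0.999 → t=0.200, apex=0.050, x_land=44.601, impact vy=-0.999
  bounce: vy ← 0.57·0.999 = 0.569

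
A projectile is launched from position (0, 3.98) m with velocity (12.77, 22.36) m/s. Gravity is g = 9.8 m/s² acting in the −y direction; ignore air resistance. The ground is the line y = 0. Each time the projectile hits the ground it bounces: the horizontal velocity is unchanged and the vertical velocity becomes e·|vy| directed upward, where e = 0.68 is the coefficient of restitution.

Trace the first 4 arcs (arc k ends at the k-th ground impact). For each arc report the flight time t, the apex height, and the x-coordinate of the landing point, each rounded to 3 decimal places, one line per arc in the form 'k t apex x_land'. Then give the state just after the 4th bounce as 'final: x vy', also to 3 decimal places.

1 4.735 29.489 60.464
2 3.336 13.636 103.068
3 2.269 6.305 132.040
4 1.543 2.915 151.740
final: 151.740 5.140

Arc 1: start y=3.980, vy=22.360 → t=4.735, apex=29.489, x_land=60.464, impact vy=-24.041
  bounce: vy ← 0.68·24.041 = 16.348
Arc 2: start y=0.000, vy=16.348 → t=3.336, apex=13.636, x_land=103.068, impact vy=-16.348
  bounce: vy ← 0.68·16.348 = 11.117
Arc 3: start y=0.000, vy=11.117 → t=2.269, apex=6.305, x_land=132.040, impact vy=-11.117
  bounce: vy ← 0.68·11.117 = 7.559
Arc 4: start y=0.000, vy=7.559 → t=1.543, apex=2.915, x_land=151.740, impact vy=-7.559
  bounce: vy ← 0.68·7.559 = 5.140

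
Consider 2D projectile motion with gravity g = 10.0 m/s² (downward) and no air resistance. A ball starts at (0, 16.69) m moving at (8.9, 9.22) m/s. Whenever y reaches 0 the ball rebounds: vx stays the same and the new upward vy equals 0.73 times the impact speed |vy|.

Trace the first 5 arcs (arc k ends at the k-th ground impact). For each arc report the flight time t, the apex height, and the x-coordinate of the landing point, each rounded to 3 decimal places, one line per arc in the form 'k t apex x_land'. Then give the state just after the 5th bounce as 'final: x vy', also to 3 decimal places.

1 2.968 20.940 26.419
2 2.988 11.159 53.011
3 2.181 5.947 72.424
4 1.592 3.169 86.594
5 1.162 1.689 96.939
final: 96.939 4.243

Arc 1: start y=16.690, vy=9.220 → t=2.968, apex=20.940, x_land=26.419, impact vy=-20.465
  bounce: vy ← 0.73·20.465 = 14.939
Arc 2: start y=0.000, vy=14.939 → t=2.988, apex=11.159, x_land=53.011, impact vy=-14.939
  bounce: vy ← 0.73·14.939 = 10.906
Arc 3: start y=0.000, vy=10.906 → t=2.181, apex=5.947, x_land=72.424, impact vy=-10.906
  bounce: vy ← 0.73·10.906 = 7.961
Arc 4: start y=0.000, vy=7.961 → t=1.592, apex=3.169, x_land=86.594, impact vy=-7.961
  bounce: vy ← 0.73·7.961 = 5.812
Arc 5: start y=0.000, vy=5.812 → t=1.162, apex=1.689, x_land=96.939, impact vy=-5.812
  bounce: vy ← 0.73·5.812 = 4.243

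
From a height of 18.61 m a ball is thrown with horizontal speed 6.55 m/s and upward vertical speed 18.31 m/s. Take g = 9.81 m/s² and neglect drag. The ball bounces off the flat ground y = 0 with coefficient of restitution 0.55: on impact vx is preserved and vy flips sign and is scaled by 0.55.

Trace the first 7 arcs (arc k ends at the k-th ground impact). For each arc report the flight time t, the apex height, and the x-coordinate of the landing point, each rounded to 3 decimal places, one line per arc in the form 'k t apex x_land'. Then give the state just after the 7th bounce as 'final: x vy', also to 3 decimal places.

Arc 1: start y=18.610, vy=18.310 → t=4.564, apex=35.697, x_land=29.895, impact vy=-26.465
  bounce: vy ← 0.55·26.465 = 14.556
Arc 2: start y=0.000, vy=14.556 → t=2.968, apex=10.798, x_land=49.333, impact vy=-14.556
  bounce: vy ← 0.55·14.556 = 8.006
Arc 3: start y=0.000, vy=8.006 → t=1.632, apex=3.267, x_land=60.023, impact vy=-8.006
  bounce: vy ← 0.55·8.006 = 4.403
Arc 4: start y=0.000, vy=4.403 → t=0.898, apex=0.988, x_land=65.903, impact vy=-4.403
  bounce: vy ← 0.55·4.403 = 2.422
Arc 5: start y=0.000, vy=2.422 → t=0.494, apex=0.299, x_land=69.137, impact vy=-2.422
  bounce: vy ← 0.55·2.422 = 1.332
Arc 6: start y=0.000, vy=1.332 → t=0.272, apex=0.090, x_land=70.915, impact vy=-1.332
  bounce: vy ← 0.55·1.332 = 0.733
Arc 7: start y=0.000, vy=0.733 → t=0.149, apex=0.027, x_land=71.894, impact vy=-0.733
  bounce: vy ← 0.55·0.733 = 0.403

1 4.564 35.697 29.895
2 2.968 10.798 49.333
3 1.632 3.267 60.023
4 0.898 0.988 65.903
5 0.494 0.299 69.137
6 0.272 0.090 70.915
7 0.149 0.027 71.894
final: 71.894 0.403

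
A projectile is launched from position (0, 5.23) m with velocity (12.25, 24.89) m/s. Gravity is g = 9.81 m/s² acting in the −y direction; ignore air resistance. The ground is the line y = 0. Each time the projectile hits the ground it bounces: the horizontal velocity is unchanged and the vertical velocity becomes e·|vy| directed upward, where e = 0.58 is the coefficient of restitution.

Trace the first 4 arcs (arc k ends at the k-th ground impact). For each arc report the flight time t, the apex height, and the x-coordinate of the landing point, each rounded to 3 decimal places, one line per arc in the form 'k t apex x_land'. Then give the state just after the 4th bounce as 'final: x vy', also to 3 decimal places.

1 5.276 36.806 64.637
2 3.178 12.381 103.562
3 1.843 4.165 126.139
4 1.069 1.401 139.233
final: 139.233 3.041

Arc 1: start y=5.230, vy=24.890 → t=5.276, apex=36.806, x_land=64.637, impact vy=-26.872
  bounce: vy ← 0.58·26.872 = 15.586
Arc 2: start y=0.000, vy=15.586 → t=3.178, apex=12.381, x_land=103.562, impact vy=-15.586
  bounce: vy ← 0.58·15.586 = 9.040
Arc 3: start y=0.000, vy=9.040 → t=1.843, apex=4.165, x_land=126.139, impact vy=-9.040
  bounce: vy ← 0.58·9.040 = 5.243
Arc 4: start y=0.000, vy=5.243 → t=1.069, apex=1.401, x_land=139.233, impact vy=-5.243
  bounce: vy ← 0.58·5.243 = 3.041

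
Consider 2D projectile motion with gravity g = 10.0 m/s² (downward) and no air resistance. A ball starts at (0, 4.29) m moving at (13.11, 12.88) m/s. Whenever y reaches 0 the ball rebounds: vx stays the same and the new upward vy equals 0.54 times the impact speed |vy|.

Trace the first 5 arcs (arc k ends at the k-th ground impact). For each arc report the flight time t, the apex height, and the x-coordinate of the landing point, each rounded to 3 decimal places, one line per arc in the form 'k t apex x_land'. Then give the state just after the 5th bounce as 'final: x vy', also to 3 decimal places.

Arc 1: start y=4.290, vy=12.880 → t=2.874, apex=12.585, x_land=37.685, impact vy=-15.865
  bounce: vy ← 0.54·15.865 = 8.567
Arc 2: start y=0.000, vy=8.567 → t=1.713, apex=3.670, x_land=60.147, impact vy=-8.567
  bounce: vy ← 0.54·8.567 = 4.626
Arc 3: start y=0.000, vy=4.626 → t=0.925, apex=1.070, x_land=72.277, impact vy=-4.626
  bounce: vy ← 0.54·4.626 = 2.498
Arc 4: start y=0.000, vy=2.498 → t=0.500, apex=0.312, x_land=78.827, impact vy=-2.498
  bounce: vy ← 0.54·2.498 = 1.349
Arc 5: start y=0.000, vy=1.349 → t=0.270, apex=0.091, x_land=82.364, impact vy=-1.349
  bounce: vy ← 0.54·1.349 = 0.728

1 2.874 12.585 37.685
2 1.713 3.670 60.147
3 0.925 1.070 72.277
4 0.500 0.312 78.827
5 0.270 0.091 82.364
final: 82.364 0.728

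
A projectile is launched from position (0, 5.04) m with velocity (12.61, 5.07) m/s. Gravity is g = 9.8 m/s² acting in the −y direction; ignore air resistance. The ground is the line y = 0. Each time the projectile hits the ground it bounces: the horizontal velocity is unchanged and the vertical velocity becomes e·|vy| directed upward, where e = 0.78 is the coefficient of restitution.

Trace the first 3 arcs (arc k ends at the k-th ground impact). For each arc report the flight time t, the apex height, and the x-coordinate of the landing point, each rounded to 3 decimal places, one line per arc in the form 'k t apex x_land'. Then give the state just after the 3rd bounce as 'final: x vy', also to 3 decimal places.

1 1.656 6.351 20.880
2 1.776 3.864 43.277
3 1.385 2.351 60.746
final: 60.746 5.295

Arc 1: start y=5.040, vy=5.070 → t=1.656, apex=6.351, x_land=20.880, impact vy=-11.157
  bounce: vy ← 0.78·11.157 = 8.703
Arc 2: start y=0.000, vy=8.703 → t=1.776, apex=3.864, x_land=43.277, impact vy=-8.703
  bounce: vy ← 0.78·8.703 = 6.788
Arc 3: start y=0.000, vy=6.788 → t=1.385, apex=2.351, x_land=60.746, impact vy=-6.788
  bounce: vy ← 0.78·6.788 = 5.295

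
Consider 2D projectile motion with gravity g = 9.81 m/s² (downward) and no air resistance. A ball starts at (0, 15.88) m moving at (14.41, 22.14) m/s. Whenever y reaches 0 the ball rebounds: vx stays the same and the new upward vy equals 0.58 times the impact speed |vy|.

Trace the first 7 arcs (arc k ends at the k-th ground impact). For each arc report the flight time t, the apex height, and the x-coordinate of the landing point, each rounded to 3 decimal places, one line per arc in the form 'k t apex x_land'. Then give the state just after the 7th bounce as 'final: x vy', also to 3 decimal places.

1 5.143 40.864 74.114
2 3.348 13.747 122.361
3 1.942 4.624 150.344
4 1.126 1.556 166.575
5 0.653 0.523 175.988
6 0.379 0.176 181.448
7 0.220 0.059 184.615
final: 184.615 0.625

Arc 1: start y=15.880, vy=22.140 → t=5.143, apex=40.864, x_land=74.114, impact vy=-28.315
  bounce: vy ← 0.58·28.315 = 16.423
Arc 2: start y=0.000, vy=16.423 → t=3.348, apex=13.747, x_land=122.361, impact vy=-16.423
  bounce: vy ← 0.58·16.423 = 9.525
Arc 3: start y=0.000, vy=9.525 → t=1.942, apex=4.624, x_land=150.344, impact vy=-9.525
  bounce: vy ← 0.58·9.525 = 5.525
Arc 4: start y=0.000, vy=5.525 → t=1.126, apex=1.556, x_land=166.575, impact vy=-5.525
  bounce: vy ← 0.58·5.525 = 3.204
Arc 5: start y=0.000, vy=3.204 → t=0.653, apex=0.523, x_land=175.988, impact vy=-3.204
  bounce: vy ← 0.58·3.204 = 1.858
Arc 6: start y=0.000, vy=1.858 → t=0.379, apex=0.176, x_land=181.448, impact vy=-1.858
  bounce: vy ← 0.58·1.858 = 1.078
Arc 7: start y=0.000, vy=1.078 → t=0.220, apex=0.059, x_land=184.615, impact vy=-1.078
  bounce: vy ← 0.58·1.078 = 0.625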